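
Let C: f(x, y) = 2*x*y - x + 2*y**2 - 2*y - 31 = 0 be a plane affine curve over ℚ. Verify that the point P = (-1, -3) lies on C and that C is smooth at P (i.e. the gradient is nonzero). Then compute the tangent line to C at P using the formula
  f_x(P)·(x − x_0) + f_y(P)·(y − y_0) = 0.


Tangent line at P: -7*x - 16*y - 55 = 0.

Step 1: f(-1, -3) = 0, so P lies on C.
Step 2: partial derivatives
  f_x(x, y) = 2*y - 1, f_y(x, y) = 2*x + 4*y - 2.
  f_x(P) = -7, f_y(P) = -16 (gradient nonzero, so P is smooth).
Step 3: tangent line at P: -7·(x − -1) + -16·(y − -3) = 0.
Expanding: -7*x - 16*y - 55 = 0.


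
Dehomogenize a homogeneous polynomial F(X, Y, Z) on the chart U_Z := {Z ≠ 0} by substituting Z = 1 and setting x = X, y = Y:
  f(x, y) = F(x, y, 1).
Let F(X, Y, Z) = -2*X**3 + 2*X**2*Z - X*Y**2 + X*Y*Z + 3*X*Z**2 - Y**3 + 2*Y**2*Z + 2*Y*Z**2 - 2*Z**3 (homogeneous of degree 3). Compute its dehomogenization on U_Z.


f(x, y) = -2*x**3 + 2*x**2 - x*y**2 + x*y + 3*x - y**3 + 2*y**2 + 2*y - 2

On U_Z we set Z = 1. Each monomial c·X^i·Y^j·Z^k in F becomes c·x^i·y^j·1^k = c·x^i·y^j.
Substituting Z = 1: F(X, Y, 1) = -2*x**3 + 2*x**2 - x*y**2 + x*y + 3*x - y**3 + 2*y**2 + 2*y - 2.
Note: deg(f) ≤ deg(F) = 3; strict inequality happens when F is divisible by Z (lost terms).


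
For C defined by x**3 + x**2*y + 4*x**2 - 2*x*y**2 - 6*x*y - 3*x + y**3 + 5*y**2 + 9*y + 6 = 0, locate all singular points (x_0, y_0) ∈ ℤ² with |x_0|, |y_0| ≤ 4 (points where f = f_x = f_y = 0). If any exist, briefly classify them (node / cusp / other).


Singular points: {(-1, -2)}; classification: node.

Compute partial derivatives:
  f_x = 3*x**2 + 2*x*y + 8*x - 2*y**2 - 6*y - 3.
  f_y = x**2 - 4*x*y - 6*x + 3*y**2 + 10*y + 9.
Scan x_0 ∈ {−4, ..., 4}. For each x_0, f_y(x_0, y) is a polynomial in y; find its integer roots y ∈ {−4, ..., 4}, then test f_x and f at those candidates.
  x = -4: f_y(-4, y) = 3*y**2 + 26*y + 49; no integer root y with |y| ≤ 4.
  x = -3: f_y(-3, y) = 3*y**2 + 22*y + 36; no integer root y with |y| ≤ 4.
  x = -2: f_y(-2, y) = 3*y**2 + 18*y + 25; no integer root y with |y| ≤ 4.
  x = -1: f_y(-1, y) = 3*y**2 + 14*y + 16; vanishes at y ∈ {-2}. (-1, -2): f_x = 0, f = 0 — SINGULAR.
  x = 0: f_y(0, y) = 3*y**2 + 10*y + 9; no integer root y with |y| ≤ 4.
  x = 1: f_y(1, y) = 3*y**2 + 6*y + 4; no integer root y with |y| ≤ 4.
  x = 2: f_y(2, y) = 3*y**2 + 2*y + 1; no integer root y with |y| ≤ 4.
  x = 3: f_y(3, y) = 3*y**2 - 2*y; vanishes at y ∈ {0}. (3, 0): f_x = 48 ≠ 0.
  x = 4: f_y(4, y) = 3*y**2 - 6*y + 1; no integer root y with |y| ≤ 4.
Only singular point on the grid: (-1, -2).
Classify: substitute x = -1 + u, y = -2 + v and expand: f = u**3 + u**2*v - u**2 - 2*u*v**2 + v**3 + v**2.
No constant or linear terms (consistent with a singular point). Quadratic part: -u**2 + v**2. Cubic part: u**3 + u**2*v - 2*u*v**2 + v**3.
The quadratic part v**2 - u**2 = (v − u)(v + u) splits into two distinct linear factors, so there are two distinct tangent lines y − -2 = ±(x − -1) — this is a node (ordinary double point).
Classification: node.


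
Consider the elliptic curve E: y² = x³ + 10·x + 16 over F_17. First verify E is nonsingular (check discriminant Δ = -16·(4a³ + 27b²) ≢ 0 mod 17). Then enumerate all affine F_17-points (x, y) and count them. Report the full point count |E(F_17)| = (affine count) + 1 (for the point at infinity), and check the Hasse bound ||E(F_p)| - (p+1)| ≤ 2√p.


Affine points = {(0, 4), (0, 13), (4, 1), (4, 16), (5, 2), (5, 15), (7, 2), (7, 15), (8, 8), (8, 9), (9, 6), (9, 11)}; affine count = 12; |E(F_17)| = 13.

Discriminant check: Δ ∝ 4a³ + 27b² = 4·10³ + 27·16² = 4·1000 + 27·256 ≡ 15 (mod 17). Nonzero ⇒ E is nonsingular.
For each x ∈ F_17, compute rhs = x³ + 10·x + 16 mod 17, then count y ∈ F_17 with y² ≡ rhs.
  x = 0: rhs = 16, matching y values: 4, 13 (2 points).
  x = 1: rhs = 10, matching y values: none (0 points).
  x = 2: rhs = 10, matching y values: none (0 points).
  x = 3: rhs = 5, matching y values: none (0 points).
  x = 4: rhs = 1, matching y values: 1, 16 (2 points).
  x = 5: rhs = 4, matching y values: 2, 15 (2 points).
  x = 6: rhs = 3, matching y values: none (0 points).
  x = 7: rhs = 4, matching y values: 2, 15 (2 points).
  x = 8: rhs = 13, matching y values: 8, 9 (2 points).
  x = 9: rhs = 2, matching y values: 6, 11 (2 points).
  x = 10: rhs = 11, matching y values: none (0 points).
  x = 11: rhs = 12, matching y values: none (0 points).
  x = 12: rhs = 11, matching y values: none (0 points).
  x = 13: rhs = 14, matching y values: none (0 points).
  x = 14: rhs = 10, matching y values: none (0 points).
  x = 15: rhs = 5, matching y values: none (0 points).
  x = 16: rhs = 5, matching y values: none (0 points).
Total affine count: 12.
Full point count |E(F_17)| = 12 + 1 = 13.
Hasse bound: |13 − (17+1)| = |-5| = 5 ≤ 2√17 ≈ 8.2462 ✓.


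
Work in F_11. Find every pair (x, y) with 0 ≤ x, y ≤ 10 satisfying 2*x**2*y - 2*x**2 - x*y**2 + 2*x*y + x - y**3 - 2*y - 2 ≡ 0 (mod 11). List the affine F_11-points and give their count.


Affine F_11-points: {(1, 2), (1, 3), (1, 5), (3, 6), (4, 2), (5, 3), (6, 8), (7, 6), (7, 10), (8, 1), (9, 5), (9, 9), (9, 10), (10, 9)}; count = 14.

For each of the 121 pairs (x, y) ∈ F_11², evaluate f(x, y) mod 11. Record the zeros.
  x = 0: [0↦9, 1↦6, 2↦8, 3↦9, 4↦3, 5↦6, 6↦1, 7↦4, 8↦9, 9↦10, 10↦1]  zeros at y ∈ ∅
  x = 1: [0↦8, 1↦8, 2↦0, 3↦0, 4↦2, 5↦0, 6↦10, 7↦4, 8↦9, 9↦8, 10↦6]  zeros at y ∈ {2, 3, 5}
  x = 2: [0↦3, 1↦10, 2↦7, 3↦10, 4↦2, 5↦10, 6↦6, 7↦6, 8↦4, 9↦5, 10↦3]  zeros at y ∈ ∅
  x = 3: [0↦5, 1↦1, 2↦7, 3↦6, 4↦3, 5↦3, 6↦0, 7↦10, 8↦5, 9↦1, 10↦3]  zeros at y ∈ {6}
  x = 4: [0↦3, 1↦3, 2↦0, 3↦10, 4↦5, 5↦1, 6↦3, 7↦5, 8↦1, 9↦7, 10↦6]  zeros at y ∈ {2}
  x = 5: [0↦8, 1↦5, 2↦8, 3↦0, 4↦8, 5↦4, 6↦4, 7↦2, 8↦3, 9↦1, 10↦1]  zeros at y ∈ {3}
  x = 6: [0↦9, 1↦7, 2↦9, 3↦9, 4↦1, 5↦1, 6↦3, 7↦1, 8↦0, 9↦5, 10↦10]  zeros at y ∈ {8}
  x = 7: [0↦6, 1↦9, 2↦3, 3↦4, 4↦6, 5↦3, 6↦0, 7↦2, 8↦3, 9↦8, 10↦0]  zeros at y ∈ {6, 10}
  x = 8: [0↦10, 1↦0, 2↦1, 3↦7, 4↦1, 5↦10, 6↦6, 7↦5, 8↦1, 9↦10, 10↦4]  zeros at y ∈ {1}
  x = 9: [0↦10, 1↦2, 2↦3, 3↦7, 4↦8, 5↦0, 6↦10, 7↦10, 8↦5, 9↦0, 10↦0]  zeros at y ∈ {5, 9, 10}
  x = 10: [0↦6, 1↦4, 2↦9, 3↦4, 4↦5, 5↦6, 6↦1, 7↦6, 8↦4, 9↦0, 10↦10]  zeros at y ∈ {9}
Collecting zeros: affine points = {(1, 2), (1, 3), (1, 5), (3, 6), (4, 2), (5, 3), (6, 8), (7, 6), (7, 10), (8, 1), (9, 5), (9, 9), (9, 10), (10, 9)}.
Total count |C(F_11)_aff| = 14.


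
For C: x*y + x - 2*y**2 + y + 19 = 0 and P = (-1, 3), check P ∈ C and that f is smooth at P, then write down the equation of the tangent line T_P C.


Tangent line at P: 4*x - 12*y + 40 = 0.

Step 1: f(-1, 3) = 0, so P lies on C.
Step 2: partial derivatives
  f_x(x, y) = y + 1, f_y(x, y) = x - 4*y + 1.
  f_x(P) = 4, f_y(P) = -12 (gradient nonzero, so P is smooth).
Step 3: tangent line at P: 4·(x − -1) + -12·(y − 3) = 0.
Expanding: 4*x - 12*y + 40 = 0.


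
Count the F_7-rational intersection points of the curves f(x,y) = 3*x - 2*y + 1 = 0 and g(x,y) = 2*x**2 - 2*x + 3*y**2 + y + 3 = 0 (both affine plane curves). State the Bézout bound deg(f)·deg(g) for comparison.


Common zeros: {(2, 0)}; count = 1; Bézout bound = 2.

deg(f) = 1, deg(g) = 2, so Bézout bound = 2.
Scan x ∈ F_7. For each x, list the y ∈ F_7 with f(x, y) ≡ 0 and those with g(x, y) ≡ 0 (mod 7); the common zeros in that column are the intersection.
  x = 0: f ≡ 0 at y ∈ {4}; g ≡ 0 at y ∈ {1}; common: ∅.
  x = 1: f ≡ 0 at y ∈ {2}; g ≡ 0 at y ∈ {1}; common: ∅.
  x = 2: f ≡ 0 at y ∈ {0}; g ≡ 0 at y ∈ {0, 2}; common: {0}.
  x = 3: f ≡ 0 at y ∈ {5}; g ≡ 0 at y ∈ ∅; common: ∅.
  x = 4: f ≡ 0 at y ∈ {3}; g ≡ 0 at y ∈ ∅; common: ∅.
  x = 5: f ≡ 0 at y ∈ {1}; g ≡ 0 at y ∈ ∅; common: ∅.
  x = 6: f ≡ 0 at y ∈ {6}; g ≡ 0 at y ∈ {0, 2}; common: ∅.
Collecting: common zeros = {(2, 0)}, so the count is 1.
Comparison with the Bézout bound: 1 ≤ 2 = deg(f)·deg(g), as expected for curves with no common component (the affine F_7-count falls short of the bound because intersections may lie at infinity, over extension fields, or carry multiplicity).


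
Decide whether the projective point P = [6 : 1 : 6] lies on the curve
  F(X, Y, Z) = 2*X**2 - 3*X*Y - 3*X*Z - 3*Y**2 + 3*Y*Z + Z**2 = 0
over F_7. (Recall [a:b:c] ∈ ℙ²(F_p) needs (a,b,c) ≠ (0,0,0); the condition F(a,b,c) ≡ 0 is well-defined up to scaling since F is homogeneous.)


F(6,1,6) ≡ 4 (mod 7); P is NOT on the curve.

Evaluate F(6, 1, 6) term-by-term (mod 7).
  2*X**2 ↦ 2·36·1·1 = 72
  -3*X*Y ↦ -3·6·1·1 = -18
  -3*X*Z ↦ -3·6·1·6 = -108
  -3*Y**2 ↦ -3·1·1·1 = -3
  3*Y*Z ↦ 3·1·1·6 = 18
  Z**2 ↦ 1·1·1·36 = 36
Sum: F(6, 1, 6) = (72) + (-18) + (-108) + (-3) + (18) + (36) = -3.
Reducing mod 7: -3 ≡ 4 (mod 7).
Since F(a, b, c) ≡ 4 ≠ 0 (mod 7), P does NOT lie on the curve.


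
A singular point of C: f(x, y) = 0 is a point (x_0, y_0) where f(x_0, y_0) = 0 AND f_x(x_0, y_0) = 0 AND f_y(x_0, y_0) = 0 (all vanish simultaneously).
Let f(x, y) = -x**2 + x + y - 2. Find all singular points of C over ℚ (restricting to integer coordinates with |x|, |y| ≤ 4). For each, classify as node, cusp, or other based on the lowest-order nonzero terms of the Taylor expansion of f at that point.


No singular points in the scanned grid; C is smooth there.

Compute partial derivatives:
  f_x = 1 - 2*x.
  f_y = 1.
f_y = 1 is a nonzero constant, so f_y never vanishes: no point (x, y) can satisfy f = f_x = f_y = 0. In particular no (x, y) ∈ {−4, ..., 4}² is singular; the curve is smooth.


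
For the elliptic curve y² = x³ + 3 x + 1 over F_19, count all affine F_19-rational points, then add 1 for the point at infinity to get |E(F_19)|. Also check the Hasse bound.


Affine points = {(0, 1), (0, 18), (1, 9), (1, 10), (4, 1), (4, 18), (6, 8), (6, 11), (7, 2), (7, 17), (8, 9), (8, 10), (9, 4), (9, 15), (10, 9), (10, 10), (11, 4), (11, 15), (12, 6), (12, 13), (15, 1), (15, 18), (17, 5), (17, 14), (18, 4), (18, 15)}; affine count = 26; |E(F_19)| = 27.

Discriminant check: Δ ∝ 4a³ + 27b² = 4·3³ + 27·1² = 4·27 + 27·1 ≡ 2 (mod 19). Nonzero ⇒ E is nonsingular.
For each x ∈ F_19, compute rhs = x³ + 3·x + 1 mod 19, then count y ∈ F_19 with y² ≡ rhs.
  x = 0: rhs = 1, matching y values: 1, 18 (2 points).
  x = 1: rhs = 5, matching y values: 9, 10 (2 points).
  x = 2: rhs = 15, matching y values: none (0 points).
  x = 3: rhs = 18, matching y values: none (0 points).
  x = 4: rhs = 1, matching y values: 1, 18 (2 points).
  x = 5: rhs = 8, matching y values: none (0 points).
  x = 6: rhs = 7, matching y values: 8, 11 (2 points).
  x = 7: rhs = 4, matching y values: 2, 17 (2 points).
  x = 8: rhs = 5, matching y values: 9, 10 (2 points).
  x = 9: rhs = 16, matching y values: 4, 15 (2 points).
  x = 10: rhs = 5, matching y values: 9, 10 (2 points).
  x = 11: rhs = 16, matching y values: 4, 15 (2 points).
  x = 12: rhs = 17, matching y values: 6, 13 (2 points).
  x = 13: rhs = 14, matching y values: none (0 points).
  x = 14: rhs = 13, matching y values: none (0 points).
  x = 15: rhs = 1, matching y values: 1, 18 (2 points).
  x = 16: rhs = 3, matching y values: none (0 points).
  x = 17: rhs = 6, matching y values: 5, 14 (2 points).
  x = 18: rhs = 16, matching y values: 4, 15 (2 points).
Total affine count: 26.
Full point count |E(F_19)| = 26 + 1 = 27.
Hasse bound: |27 − (19+1)| = |7| = 7 ≤ 2√19 ≈ 8.7178 ✓.


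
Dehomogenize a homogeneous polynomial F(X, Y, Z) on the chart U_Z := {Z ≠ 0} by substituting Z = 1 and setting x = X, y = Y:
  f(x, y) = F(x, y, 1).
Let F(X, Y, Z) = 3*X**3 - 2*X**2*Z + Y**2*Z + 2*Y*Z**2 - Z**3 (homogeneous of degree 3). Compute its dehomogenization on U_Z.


f(x, y) = 3*x**3 - 2*x**2 + y**2 + 2*y - 1

On U_Z we set Z = 1. Each monomial c·X^i·Y^j·Z^k in F becomes c·x^i·y^j·1^k = c·x^i·y^j.
Substituting Z = 1: F(X, Y, 1) = 3*x**3 - 2*x**2 + y**2 + 2*y - 1.
Note: deg(f) ≤ deg(F) = 3; strict inequality happens when F is divisible by Z (lost terms).


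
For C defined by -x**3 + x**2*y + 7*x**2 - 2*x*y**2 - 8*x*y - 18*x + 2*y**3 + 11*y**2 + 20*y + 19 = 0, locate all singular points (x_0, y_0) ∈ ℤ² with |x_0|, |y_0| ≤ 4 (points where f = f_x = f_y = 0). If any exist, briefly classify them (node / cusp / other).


Singular points: {(2, -1)}; classification: cusp.

Compute partial derivatives:
  f_x = -3*x**2 + 2*x*y + 14*x - 2*y**2 - 8*y - 18.
  f_y = x**2 - 4*x*y - 8*x + 6*y**2 + 22*y + 20.
Scan x_0 ∈ {−4, ..., 4}. For each x_0, f_y(x_0, y) is a polynomial in y; find its integer roots y ∈ {−4, ..., 4}, then test f_x and f at those candidates.
  x = -4: f_y(-4, y) = 6*y**2 + 38*y + 68; no integer root y with |y| ≤ 4.
  x = -3: f_y(-3, y) = 6*y**2 + 34*y + 53; no integer root y with |y| ≤ 4.
  x = -2: f_y(-2, y) = 6*y**2 + 30*y + 40; no integer root y with |y| ≤ 4.
  x = -1: f_y(-1, y) = 6*y**2 + 26*y + 29; no integer root y with |y| ≤ 4.
  x = 0: f_y(0, y) = 6*y**2 + 22*y + 20; vanishes at y ∈ {-2}. (0, -2): f_x = -10 ≠ 0.
  x = 1: f_y(1, y) = 6*y**2 + 18*y + 13; no integer root y with |y| ≤ 4.
  x = 2: f_y(2, y) = 6*y**2 + 14*y + 8; vanishes at y ∈ {-1}. (2, -1): f_x = 0, f = 0 — SINGULAR.
  x = 3: f_y(3, y) = 6*y**2 + 10*y + 5; no integer root y with |y| ≤ 4.
  x = 4: f_y(4, y) = 6*y**2 + 6*y + 4; no integer root y with |y| ≤ 4.
Only singular point on the grid: (2, -1).
Classify: substitute x = 2 + u, y = -1 + v and expand: f = -u**3 + u**2*v - 2*u*v**2 + 2*v**3 + v**2.
No constant or linear terms (consistent with a singular point). Quadratic part: v**2. Cubic part: -u**3 + u**2*v - 2*u*v**2 + 2*v**3.
The quadratic part v**2 is a perfect square, so there is a single (double) tangent line v = 0, i.e. y = -1. Restricting the cubic part to that line (v = 0) leaves -u**3 ≠ 0, so f is not divisible by v and the branch is v² ≈ u**3 to lowest order — this is a cusp.
Classification: cusp.


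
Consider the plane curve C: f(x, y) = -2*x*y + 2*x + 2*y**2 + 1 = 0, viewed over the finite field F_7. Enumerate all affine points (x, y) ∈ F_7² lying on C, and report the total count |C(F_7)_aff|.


Affine F_7-points: {(1, 2), (1, 6), (2, 4), (2, 5), (3, 0), (3, 3)}; count = 6.

For each of the 49 pairs (x, y) ∈ F_7², evaluate f(x, y) mod 7. Record the zeros.
  x = 0: [0↦1, 1↦3, 2↦2, 3↦5, 4↦5, 5↦2, 6↦3]  zeros at y ∈ ∅
  x = 1: [0↦3, 1↦3, 2↦0, 3↦1, 4↦6, 5↦1, 6↦0]  zeros at y ∈ {2, 6}
  x = 2: [0↦5, 1↦3, 2↦5, 3↦4, 4↦0, 5↦0, 6↦4]  zeros at y ∈ {4, 5}
  x = 3: [0↦0, 1↦3, 2↦3, 3↦0, 4↦1, 5↦6, 6↦1]  zeros at y ∈ {0, 3}
  x = 4: [0↦2, 1↦3, 2↦1, 3↦3, 4↦2, 5↦5, 6↦5]  zeros at y ∈ ∅
  x = 5: [0↦4, 1↦3, 2↦6, 3↦6, 4↦3, 5↦4, 6↦2]  zeros at y ∈ ∅
  x = 6: [0↦6, 1↦3, 2↦4, 3↦2, 4↦4, 5↦3, 6↦6]  zeros at y ∈ ∅
Collecting zeros: affine points = {(1, 2), (1, 6), (2, 4), (2, 5), (3, 0), (3, 3)}.
Total count |C(F_7)_aff| = 6.


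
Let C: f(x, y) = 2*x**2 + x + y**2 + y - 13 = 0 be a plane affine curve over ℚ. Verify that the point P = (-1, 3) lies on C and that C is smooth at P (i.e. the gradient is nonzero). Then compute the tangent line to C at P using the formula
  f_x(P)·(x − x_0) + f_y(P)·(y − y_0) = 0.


Tangent line at P: -3*x + 7*y - 24 = 0.

Step 1: f(-1, 3) = 0, so P lies on C.
Step 2: partial derivatives
  f_x(x, y) = 4*x + 1, f_y(x, y) = 2*y + 1.
  f_x(P) = -3, f_y(P) = 7 (gradient nonzero, so P is smooth).
Step 3: tangent line at P: -3·(x − -1) + 7·(y − 3) = 0.
Expanding: -3*x + 7*y - 24 = 0.


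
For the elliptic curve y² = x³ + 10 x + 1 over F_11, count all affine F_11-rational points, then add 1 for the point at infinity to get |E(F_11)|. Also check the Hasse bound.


Affine points = {(0, 1), (0, 10), (1, 1), (1, 10), (3, 5), (3, 6), (5, 0), (10, 1), (10, 10)}; affine count = 9; |E(F_11)| = 10.

Discriminant check: Δ ∝ 4a³ + 27b² = 4·10³ + 27·1² = 4·1000 + 27·1 ≡ 1 (mod 11). Nonzero ⇒ E is nonsingular.
For each x ∈ F_11, compute rhs = x³ + 10·x + 1 mod 11, then count y ∈ F_11 with y² ≡ rhs.
  x = 0: rhs = 1, matching y values: 1, 10 (2 points).
  x = 1: rhs = 1, matching y values: 1, 10 (2 points).
  x = 2: rhs = 7, matching y values: none (0 points).
  x = 3: rhs = 3, matching y values: 5, 6 (2 points).
  x = 4: rhs = 6, matching y values: none (0 points).
  x = 5: rhs = 0, matching y values: 0 (1 points).
  x = 6: rhs = 2, matching y values: none (0 points).
  x = 7: rhs = 7, matching y values: none (0 points).
  x = 8: rhs = 10, matching y values: none (0 points).
  x = 9: rhs = 6, matching y values: none (0 points).
  x = 10: rhs = 1, matching y values: 1, 10 (2 points).
Total affine count: 9.
Full point count |E(F_11)| = 9 + 1 = 10.
Hasse bound: |10 − (11+1)| = |-2| = 2 ≤ 2√11 ≈ 6.6332 ✓.


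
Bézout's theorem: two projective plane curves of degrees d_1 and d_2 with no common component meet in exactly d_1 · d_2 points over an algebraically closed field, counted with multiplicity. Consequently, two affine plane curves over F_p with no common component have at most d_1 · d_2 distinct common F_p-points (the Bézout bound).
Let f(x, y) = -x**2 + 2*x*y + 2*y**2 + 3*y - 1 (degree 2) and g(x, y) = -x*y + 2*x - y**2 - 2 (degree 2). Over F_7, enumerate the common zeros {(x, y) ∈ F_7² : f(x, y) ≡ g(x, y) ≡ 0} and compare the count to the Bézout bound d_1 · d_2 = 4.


Common zeros: {(3, 3)}; count = 1; Bézout bound = 4.

deg(f) = 2, deg(g) = 2, so Bézout bound = 4.
Scan x ∈ F_7. For each x, list the y ∈ F_7 with f(x, y) ≡ 0 and those with g(x, y) ≡ 0 (mod 7); the common zeros in that column are the intersection.
  x = 0: f ≡ 0 at y ∈ ∅; g ≡ 0 at y ∈ ∅; common: ∅.
  x = 1: f ≡ 0 at y ∈ ∅; g ≡ 0 at y ∈ {0, 6}; common: ∅.
  x = 2: f ≡ 0 at y ∈ ∅; g ≡ 0 at y ∈ ∅; common: ∅.
  x = 3: f ≡ 0 at y ∈ {3}; g ≡ 0 at y ∈ {1, 3}; common: {3}.
  x = 4: f ≡ 0 at y ∈ ∅; g ≡ 0 at y ∈ ∅; common: ∅.
  x = 5: f ≡ 0 at y ∈ ∅; g ≡ 0 at y ∈ {4, 5}; common: ∅.
  x = 6: f ≡ 0 at y ∈ ∅; g ≡ 0 at y ∈ ∅; common: ∅.
Collecting: common zeros = {(3, 3)}, so the count is 1.
Comparison with the Bézout bound: 1 ≤ 4 = deg(f)·deg(g), as expected for curves with no common component (the affine F_7-count falls short of the bound because intersections may lie at infinity, over extension fields, or carry multiplicity).


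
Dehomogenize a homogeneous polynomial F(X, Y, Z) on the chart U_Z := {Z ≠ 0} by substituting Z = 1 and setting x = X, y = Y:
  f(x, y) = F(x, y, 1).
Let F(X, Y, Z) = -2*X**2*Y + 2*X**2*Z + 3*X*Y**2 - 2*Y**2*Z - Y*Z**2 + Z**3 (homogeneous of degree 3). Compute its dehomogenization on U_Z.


f(x, y) = -2*x**2*y + 2*x**2 + 3*x*y**2 - 2*y**2 - y + 1

On U_Z we set Z = 1. Each monomial c·X^i·Y^j·Z^k in F becomes c·x^i·y^j·1^k = c·x^i·y^j.
Substituting Z = 1: F(X, Y, 1) = -2*x**2*y + 2*x**2 + 3*x*y**2 - 2*y**2 - y + 1.
Note: deg(f) ≤ deg(F) = 3; strict inequality happens when F is divisible by Z (lost terms).


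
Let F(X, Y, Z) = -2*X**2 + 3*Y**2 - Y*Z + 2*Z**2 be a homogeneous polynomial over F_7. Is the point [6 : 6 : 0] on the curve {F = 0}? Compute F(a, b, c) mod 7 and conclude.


F(6,6,0) ≡ 1 (mod 7); P is NOT on the curve.

Evaluate F(6, 6, 0) term-by-term (mod 7).
  -2*X**2 ↦ -2·36·1·1 = -72
  3*Y**2 ↦ 3·1·36·1 = 108
  -Y*Z ↦ -1·1·6·0 = 0
  2*Z**2 ↦ 2·1·1·0 = 0
Sum: F(6, 6, 0) = (-72) + (108) + (0) + (0) = 36.
Reducing mod 7: 36 ≡ 1 (mod 7).
Since F(a, b, c) ≡ 1 ≠ 0 (mod 7), P does NOT lie on the curve.


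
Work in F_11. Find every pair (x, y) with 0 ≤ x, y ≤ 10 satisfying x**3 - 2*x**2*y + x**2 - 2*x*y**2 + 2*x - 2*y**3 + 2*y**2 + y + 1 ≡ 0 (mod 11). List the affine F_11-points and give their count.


Affine F_11-points: {(3, 9), (4, 9), (6, 7), (7, 0), (8, 8), (10, 1), (10, 3), (10, 9)}; count = 8.

For each of the 121 pairs (x, y) ∈ F_11², evaluate f(x, y) mod 11. Record the zeros.
  x = 0: [0↦1, 1↦2, 2↦6, 3↦1, 4↦8, 5↦4, 6↦10, 7↦3, 8↦4, 9↦1, 10↦4]  zeros at y ∈ ∅
  x = 1: [0↦5, 1↦2, 2↦9, 3↦3, 4↦5, 5↦3, 6↦7, 7↦5, 8↦7, 9↦1, 10↦8]  zeros at y ∈ ∅
  x = 2: [0↦6, 1↦6, 2↦1, 3↦1, 4↦5, 5↦1, 6↦10, 7↦9, 8↦8, 9↦6, 10↦2]  zeros at y ∈ ∅
  x = 3: [0↦10, 1↦9, 2↦10, 3↦1, 4↦3, 5↦4, 6↦3, 7↦10, 8↦2, 9↦0, 10↦3]  zeros at y ∈ {9}
  x = 4: [0↦1, 1↦6, 2↦9, 3↦9, 4↦5, 5↦7, 6↦3, 7↦3, 8↦6, 9↦0, 10↦6]  zeros at y ∈ {9}
  x = 5: [0↦7, 1↦3, 2↦4, 3↦9, 4↦6, 5↦5, 6↦5, 7↦5, 8↦4, 9↦1, 10↦6]  zeros at y ∈ ∅
  x = 6: [0↦1, 1↦6, 2↦1, 3↦7, 4↦1, 5↦4, 6↦4, 7↦0, 8↦2, 9↦9, 10↦9]  zeros at y ∈ {7}
  x = 7: [0↦0, 1↦10, 2↦6, 3↦9, 4↦7, 5↦10, 6↦6, 7↦5, 8↦6, 9↦8, 10↦10]  zeros at y ∈ {0}
  x = 8: [0↦10, 1↦10, 2↦3, 3↦10, 4↦8, 5↦7, 6↦6, 7↦4, 8↦0, 9↦4, 10↦4]  zeros at y ∈ {8}
  x = 9: [0↦4, 1↦1, 2↦9, 3↦5, 4↦10, 5↦1, 6↦10, 7↦3, 8↦1, 9↦3, 10↦8]  zeros at y ∈ ∅
  x = 10: [0↦10, 1↦0, 2↦8, 3↦0, 4↦8, 5↦9, 6↦2, 7↦8, 8↦4, 9↦0, 10↦6]  zeros at y ∈ {1, 3, 9}
Collecting zeros: affine points = {(3, 9), (4, 9), (6, 7), (7, 0), (8, 8), (10, 1), (10, 3), (10, 9)}.
Total count |C(F_11)_aff| = 8.


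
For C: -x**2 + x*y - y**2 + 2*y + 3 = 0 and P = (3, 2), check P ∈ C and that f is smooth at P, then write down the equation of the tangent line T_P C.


Tangent line at P: -4*x + y + 10 = 0.

Step 1: f(3, 2) = 0, so P lies on C.
Step 2: partial derivatives
  f_x(x, y) = -2*x + y, f_y(x, y) = x - 2*y + 2.
  f_x(P) = -4, f_y(P) = 1 (gradient nonzero, so P is smooth).
Step 3: tangent line at P: -4·(x − 3) + 1·(y − 2) = 0.
Expanding: -4*x + y + 10 = 0.


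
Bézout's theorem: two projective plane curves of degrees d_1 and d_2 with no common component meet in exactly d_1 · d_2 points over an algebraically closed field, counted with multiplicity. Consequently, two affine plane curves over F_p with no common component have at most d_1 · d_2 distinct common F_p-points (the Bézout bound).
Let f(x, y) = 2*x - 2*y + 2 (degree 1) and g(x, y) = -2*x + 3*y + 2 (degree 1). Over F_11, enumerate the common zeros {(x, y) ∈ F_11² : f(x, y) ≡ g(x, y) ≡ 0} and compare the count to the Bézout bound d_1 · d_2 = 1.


Common zeros: {(6, 7)}; count = 1; Bézout bound = 1.

deg(f) = 1, deg(g) = 1, so Bézout bound = 1.
Scan x ∈ F_11. For each x, list the y ∈ F_11 with f(x, y) ≡ 0 and those with g(x, y) ≡ 0 (mod 11); the common zeros in that column are the intersection.
  x = 0: f ≡ 0 at y ∈ {1}; g ≡ 0 at y ∈ {3}; common: ∅.
  x = 1: f ≡ 0 at y ∈ {2}; g ≡ 0 at y ∈ {0}; common: ∅.
  x = 2: f ≡ 0 at y ∈ {3}; g ≡ 0 at y ∈ {8}; common: ∅.
  x = 3: f ≡ 0 at y ∈ {4}; g ≡ 0 at y ∈ {5}; common: ∅.
  x = 4: f ≡ 0 at y ∈ {5}; g ≡ 0 at y ∈ {2}; common: ∅.
  x = 5: f ≡ 0 at y ∈ {6}; g ≡ 0 at y ∈ {10}; common: ∅.
  x = 6: f ≡ 0 at y ∈ {7}; g ≡ 0 at y ∈ {7}; common: {7}.
  x = 7: f ≡ 0 at y ∈ {8}; g ≡ 0 at y ∈ {4}; common: ∅.
  x = 8: f ≡ 0 at y ∈ {9}; g ≡ 0 at y ∈ {1}; common: ∅.
  x = 9: f ≡ 0 at y ∈ {10}; g ≡ 0 at y ∈ {9}; common: ∅.
  x = 10: f ≡ 0 at y ∈ {0}; g ≡ 0 at y ∈ {6}; common: ∅.
Collecting: common zeros = {(6, 7)}, so the count is 1.
Comparison with the Bézout bound: 1 ≤ 1 = deg(f)·deg(g), as expected for curves with no common component (the bound is attained).


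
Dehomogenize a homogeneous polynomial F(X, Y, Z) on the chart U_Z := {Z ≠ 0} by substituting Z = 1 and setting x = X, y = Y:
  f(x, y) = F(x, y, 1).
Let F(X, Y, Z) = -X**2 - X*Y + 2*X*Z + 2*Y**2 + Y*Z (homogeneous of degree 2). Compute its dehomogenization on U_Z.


f(x, y) = -x**2 - x*y + 2*x + 2*y**2 + y

On U_Z we set Z = 1. Each monomial c·X^i·Y^j·Z^k in F becomes c·x^i·y^j·1^k = c·x^i·y^j.
Substituting Z = 1: F(X, Y, 1) = -x**2 - x*y + 2*x + 2*y**2 + y.
Note: deg(f) ≤ deg(F) = 2; strict inequality happens when F is divisible by Z (lost terms).


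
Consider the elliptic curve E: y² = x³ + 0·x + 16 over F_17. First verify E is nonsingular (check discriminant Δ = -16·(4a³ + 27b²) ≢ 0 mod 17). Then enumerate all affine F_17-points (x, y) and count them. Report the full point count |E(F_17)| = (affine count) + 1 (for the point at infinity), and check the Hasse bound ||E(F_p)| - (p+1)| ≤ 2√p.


Affine points = {(0, 4), (0, 13), (1, 0), (3, 3), (3, 14), (7, 6), (7, 11), (8, 1), (8, 16), (10, 8), (10, 9), (11, 2), (11, 15), (15, 5), (15, 12), (16, 7), (16, 10)}; affine count = 17; |E(F_17)| = 18.

Discriminant check: Δ ∝ 4a³ + 27b² = 4·0³ + 27·16² = 4·0 + 27·256 ≡ 10 (mod 17). Nonzero ⇒ E is nonsingular.
For each x ∈ F_17, compute rhs = x³ + 0·x + 16 mod 17, then count y ∈ F_17 with y² ≡ rhs.
  x = 0: rhs = 16, matching y values: 4, 13 (2 points).
  x = 1: rhs = 0, matching y values: 0 (1 points).
  x = 2: rhs = 7, matching y values: none (0 points).
  x = 3: rhs = 9, matching y values: 3, 14 (2 points).
  x = 4: rhs = 12, matching y values: none (0 points).
  x = 5: rhs = 5, matching y values: none (0 points).
  x = 6: rhs = 11, matching y values: none (0 points).
  x = 7: rhs = 2, matching y values: 6, 11 (2 points).
  x = 8: rhs = 1, matching y values: 1, 16 (2 points).
  x = 9: rhs = 14, matching y values: none (0 points).
  x = 10: rhs = 13, matching y values: 8, 9 (2 points).
  x = 11: rhs = 4, matching y values: 2, 15 (2 points).
  x = 12: rhs = 10, matching y values: none (0 points).
  x = 13: rhs = 3, matching y values: none (0 points).
  x = 14: rhs = 6, matching y values: none (0 points).
  x = 15: rhs = 8, matching y values: 5, 12 (2 points).
  x = 16: rhs = 15, matching y values: 7, 10 (2 points).
Total affine count: 17.
Full point count |E(F_17)| = 17 + 1 = 18.
Hasse bound: |18 − (17+1)| = |0| = 0 ≤ 2√17 ≈ 8.2462 ✓.


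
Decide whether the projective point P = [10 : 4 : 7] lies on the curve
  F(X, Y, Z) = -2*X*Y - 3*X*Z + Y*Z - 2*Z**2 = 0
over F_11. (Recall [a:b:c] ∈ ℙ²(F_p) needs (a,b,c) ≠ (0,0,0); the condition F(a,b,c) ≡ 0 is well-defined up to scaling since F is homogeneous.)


F(10,4,7) ≡ 3 (mod 11); P is NOT on the curve.

Evaluate F(10, 4, 7) term-by-term (mod 11).
  -2*X*Y ↦ -2·10·4·1 = -80
  -3*X*Z ↦ -3·10·1·7 = -210
  Y*Z ↦ 1·1·4·7 = 28
  -2*Z**2 ↦ -2·1·1·49 = -98
Sum: F(10, 4, 7) = (-80) + (-210) + (28) + (-98) = -360.
Reducing mod 11: -360 ≡ 3 (mod 11).
Since F(a, b, c) ≡ 3 ≠ 0 (mod 11), P does NOT lie on the curve.


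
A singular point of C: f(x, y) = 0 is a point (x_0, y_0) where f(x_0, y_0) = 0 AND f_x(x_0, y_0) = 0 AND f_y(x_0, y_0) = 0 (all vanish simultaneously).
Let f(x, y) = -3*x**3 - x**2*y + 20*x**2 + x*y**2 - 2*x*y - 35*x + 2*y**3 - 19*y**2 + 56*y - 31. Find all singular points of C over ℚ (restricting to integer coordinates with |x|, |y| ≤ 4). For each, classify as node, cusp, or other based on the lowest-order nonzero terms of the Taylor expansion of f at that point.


Singular points: {(2, 3)}; classification: node.

Compute partial derivatives:
  f_x = -9*x**2 - 2*x*y + 40*x + y**2 - 2*y - 35.
  f_y = -x**2 + 2*x*y - 2*x + 6*y**2 - 38*y + 56.
Scan x_0 ∈ {−4, ..., 4}. For each x_0, f_y(x_0, y) is a polynomial in y; find its integer roots y ∈ {−4, ..., 4}, then test f_x and f at those candidates.
  x = -4: f_y(-4, y) = 6*y**2 - 46*y + 48; no integer root y with |y| ≤ 4.
  x = -3: f_y(-3, y) = 6*y**2 - 44*y + 53; no integer root y with |y| ≤ 4.
  x = -2: f_y(-2, y) = 6*y**2 - 42*y + 56; no integer root y with |y| ≤ 4.
  x = -1: f_y(-1, y) = 6*y**2 - 40*y + 57; no integer root y with |y| ≤ 4.
  x = 0: f_y(0, y) = 6*y**2 - 38*y + 56; vanishes at y ∈ {4}. (0, 4): f_x = -27 ≠ 0.
  x = 1: f_y(1, y) = 6*y**2 - 36*y + 53; no integer root y with |y| ≤ 4.
  x = 2: f_y(2, y) = 6*y**2 - 34*y + 48; vanishes at y ∈ {3}. (2, 3): f_x = 0, f = 0 — SINGULAR.
  x = 3: f_y(3, y) = 6*y**2 - 32*y + 41; no integer root y with |y| ≤ 4.
  x = 4: f_y(4, y) = 6*y**2 - 30*y + 32; no integer root y with |y| ≤ 4.
Only singular point on the grid: (2, 3).
Classify: substitute x = 2 + u, y = 3 + v and expand: f = -3*u**3 - u**2*v - u**2 + u*v**2 + 2*v**3 + v**2.
No constant or linear terms (consistent with a singular point). Quadratic part: -u**2 + v**2. Cubic part: -3*u**3 - u**2*v + u*v**2 + 2*v**3.
The quadratic part v**2 - u**2 = (v − u)(v + u) splits into two distinct linear factors, so there are two distinct tangent lines y − 3 = ±(x − 2) — this is a node (ordinary double point).
Classification: node.


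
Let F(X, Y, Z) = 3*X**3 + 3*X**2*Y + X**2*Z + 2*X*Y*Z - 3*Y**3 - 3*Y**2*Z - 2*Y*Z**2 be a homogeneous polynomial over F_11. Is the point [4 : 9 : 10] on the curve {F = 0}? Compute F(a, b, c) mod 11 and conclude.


F(4,9,10) ≡ 4 (mod 11); P is NOT on the curve.

Evaluate F(4, 9, 10) term-by-term (mod 11).
  3*X**3 ↦ 3·64·1·1 = 192
  3*X**2*Y ↦ 3·16·9·1 = 432
  X**2*Z ↦ 1·16·1·10 = 160
  2*X*Y*Z ↦ 2·4·9·10 = 720
  -3*Y**3 ↦ -3·1·729·1 = -2187
  -3*Y**2*Z ↦ -3·1·81·10 = -2430
  -2*Y*Z**2 ↦ -2·1·9·100 = -1800
Sum: F(4, 9, 10) = (192) + (432) + (160) + (720) + (-2187) + (-2430) + (-1800) = -4913.
Reducing mod 11: -4913 ≡ 4 (mod 11).
Since F(a, b, c) ≡ 4 ≠ 0 (mod 11), P does NOT lie on the curve.


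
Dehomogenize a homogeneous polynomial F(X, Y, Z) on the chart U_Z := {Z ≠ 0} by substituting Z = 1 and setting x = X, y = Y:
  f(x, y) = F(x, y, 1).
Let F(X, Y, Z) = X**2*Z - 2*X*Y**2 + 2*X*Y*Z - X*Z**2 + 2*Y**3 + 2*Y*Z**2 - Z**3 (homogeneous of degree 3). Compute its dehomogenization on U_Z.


f(x, y) = x**2 - 2*x*y**2 + 2*x*y - x + 2*y**3 + 2*y - 1

On U_Z we set Z = 1. Each monomial c·X^i·Y^j·Z^k in F becomes c·x^i·y^j·1^k = c·x^i·y^j.
Substituting Z = 1: F(X, Y, 1) = x**2 - 2*x*y**2 + 2*x*y - x + 2*y**3 + 2*y - 1.
Note: deg(f) ≤ deg(F) = 3; strict inequality happens when F is divisible by Z (lost terms).


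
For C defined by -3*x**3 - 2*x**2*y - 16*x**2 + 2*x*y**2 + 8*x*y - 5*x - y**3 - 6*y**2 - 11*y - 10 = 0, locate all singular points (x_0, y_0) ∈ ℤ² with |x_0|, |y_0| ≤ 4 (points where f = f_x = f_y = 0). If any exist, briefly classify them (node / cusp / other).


Singular points: {(-1, -3)}; classification: node.

Compute partial derivatives:
  f_x = -9*x**2 - 4*x*y - 32*x + 2*y**2 + 8*y - 5.
  f_y = -2*x**2 + 4*x*y + 8*x - 3*y**2 - 12*y - 11.
Scan x_0 ∈ {−4, ..., 4}. For each x_0, f_y(x_0, y) is a polynomial in y; find its integer roots y ∈ {−4, ..., 4}, then test f_x and f at those candidates.
  x = -4: f_y(-4, y) = -3*y**2 - 28*y - 75; no integer root y with |y| ≤ 4.
  x = -3: f_y(-3, y) = -3*y**2 - 24*y - 53; no integer root y with |y| ≤ 4.
  x = -2: f_y(-2, y) = -3*y**2 - 20*y - 35; no integer root y with |y| ≤ 4.
  x = -1: f_y(-1, y) = -3*y**2 - 16*y - 21; vanishes at y ∈ {-3}. (-1, -3): f_x = 0, f = 0 — SINGULAR.
  x = 0: f_y(0, y) = -3*y**2 - 12*y - 11; no integer root y with |y| ≤ 4.
  x = 1: f_y(1, y) = -3*y**2 - 8*y - 5; vanishes at y ∈ {-1}. (1, -1): f_x = -48 ≠ 0.
  x = 2: f_y(2, y) = -3*y**2 - 4*y - 3; no integer root y with |y| ≤ 4.
  x = 3: f_y(3, y) = -3*y**2 - 5; no integer root y with |y| ≤ 4.
  x = 4: f_y(4, y) = -3*y**2 + 4*y - 11; no integer root y with |y| ≤ 4.
Only singular point on the grid: (-1, -3).
Classify: substitute x = -1 + u, y = -3 + v and expand: f = -3*u**3 - 2*u**2*v - u**2 + 2*u*v**2 - v**3 + v**2.
No constant or linear terms (consistent with a singular point). Quadratic part: -u**2 + v**2. Cubic part: -3*u**3 - 2*u**2*v + 2*u*v**2 - v**3.
The quadratic part v**2 - u**2 = (v − u)(v + u) splits into two distinct linear factors, so there are two distinct tangent lines y − -3 = ±(x − -1) — this is a node (ordinary double point).
Classification: node.


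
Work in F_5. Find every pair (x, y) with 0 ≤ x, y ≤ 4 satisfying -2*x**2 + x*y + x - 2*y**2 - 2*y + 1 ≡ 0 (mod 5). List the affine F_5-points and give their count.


Affine F_5-points: {(1, 0), (1, 2), (2, 0), (3, 1), (3, 2)}; count = 5.

For each of the 25 pairs (x, y) ∈ F_5², evaluate f(x, y) mod 5. Record the zeros.
  x = 0: [0↦1, 1↦2, 2↦4, 3↦2, 4↦1]  zeros at y ∈ ∅
  x = 1: [0↦0, 1↦2, 2↦0, 3↦4, 4↦4]  zeros at y ∈ {0, 2}
  x = 2: [0↦0, 1↦3, 2↦2, 3↦2, 4↦3]  zeros at y ∈ {0}
  x = 3: [0↦1, 1↦0, 2↦0, 3↦1, 4↦3]  zeros at y ∈ {1, 2}
  x = 4: [0↦3, 1↦3, 2↦4, 3↦1, 4↦4]  zeros at y ∈ ∅
Collecting zeros: affine points = {(1, 0), (1, 2), (2, 0), (3, 1), (3, 2)}.
Total count |C(F_5)_aff| = 5.


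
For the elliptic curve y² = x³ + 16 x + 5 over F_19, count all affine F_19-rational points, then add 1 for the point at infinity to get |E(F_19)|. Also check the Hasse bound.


Affine points = {(0, 9), (0, 10), (2, 8), (2, 11), (3, 2), (3, 17), (4, 0), (5, 1), (5, 18), (7, 2), (7, 17), (9, 2), (9, 17), (10, 5), (10, 14), (11, 7), (11, 12), (12, 5), (12, 14), (13, 4), (13, 15), (14, 3), (14, 16), (16, 5), (16, 14), (18, 8), (18, 11)}; affine count = 27; |E(F_19)| = 28.

Discriminant check: Δ ∝ 4a³ + 27b² = 4·16³ + 27·5² = 4·4096 + 27·25 ≡ 16 (mod 19). Nonzero ⇒ E is nonsingular.
For each x ∈ F_19, compute rhs = x³ + 16·x + 5 mod 19, then count y ∈ F_19 with y² ≡ rhs.
  x = 0: rhs = 5, matching y values: 9, 10 (2 points).
  x = 1: rhs = 3, matching y values: none (0 points).
  x = 2: rhs = 7, matching y values: 8, 11 (2 points).
  x = 3: rhs = 4, matching y values: 2, 17 (2 points).
  x = 4: rhs = 0, matching y values: 0 (1 points).
  x = 5: rhs = 1, matching y values: 1, 18 (2 points).
  x = 6: rhs = 13, matching y values: none (0 points).
  x = 7: rhs = 4, matching y values: 2, 17 (2 points).
  x = 8: rhs = 18, matching y values: none (0 points).
  x = 9: rhs = 4, matching y values: 2, 17 (2 points).
  x = 10: rhs = 6, matching y values: 5, 14 (2 points).
  x = 11: rhs = 11, matching y values: 7, 12 (2 points).
  x = 12: rhs = 6, matching y values: 5, 14 (2 points).
  x = 13: rhs = 16, matching y values: 4, 15 (2 points).
  x = 14: rhs = 9, matching y values: 3, 16 (2 points).
  x = 15: rhs = 10, matching y values: none (0 points).
  x = 16: rhs = 6, matching y values: 5, 14 (2 points).
  x = 17: rhs = 3, matching y values: none (0 points).
  x = 18: rhs = 7, matching y values: 8, 11 (2 points).
Total affine count: 27.
Full point count |E(F_19)| = 27 + 1 = 28.
Hasse bound: |28 − (19+1)| = |8| = 8 ≤ 2√19 ≈ 8.7178 ✓.


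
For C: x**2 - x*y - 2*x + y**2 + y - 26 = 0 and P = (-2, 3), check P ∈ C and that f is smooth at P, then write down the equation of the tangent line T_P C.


Tangent line at P: -9*x + 9*y - 45 = 0.

Step 1: f(-2, 3) = 0, so P lies on C.
Step 2: partial derivatives
  f_x(x, y) = 2*x - y - 2, f_y(x, y) = -x + 2*y + 1.
  f_x(P) = -9, f_y(P) = 9 (gradient nonzero, so P is smooth).
Step 3: tangent line at P: -9·(x − -2) + 9·(y − 3) = 0.
Expanding: -9*x + 9*y - 45 = 0.


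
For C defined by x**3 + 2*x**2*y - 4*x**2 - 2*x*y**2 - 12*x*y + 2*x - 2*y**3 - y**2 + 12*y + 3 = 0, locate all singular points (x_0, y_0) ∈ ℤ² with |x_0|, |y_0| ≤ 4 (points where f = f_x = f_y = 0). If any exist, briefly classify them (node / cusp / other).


Singular points: {(2, -1)}; classification: cusp.

Compute partial derivatives:
  f_x = 3*x**2 + 4*x*y - 8*x - 2*y**2 - 12*y + 2.
  f_y = 2*x**2 - 4*x*y - 12*x - 6*y**2 - 2*y + 12.
Scan x_0 ∈ {−4, ..., 4}. For each x_0, f_y(x_0, y) is a polynomial in y; find its integer roots y ∈ {−4, ..., 4}, then test f_x and f at those candidates.
  x = -4: f_y(-4, y) = -6*y**2 + 14*y + 92; no integer root y with |y| ≤ 4.
  x = -3: f_y(-3, y) = -6*y**2 + 10*y + 66; no integer root y with |y| ≤ 4.
  x = -2: f_y(-2, y) = -6*y**2 + 6*y + 44; no integer root y with |y| ≤ 4.
  x = -1: f_y(-1, y) = -6*y**2 + 2*y + 26; no integer root y with |y| ≤ 4.
  x = 0: f_y(0, y) = -6*y**2 - 2*y + 12; no integer root y with |y| ≤ 4.
  x = 1: f_y(1, y) = -6*y**2 - 6*y + 2; no integer root y with |y| ≤ 4.
  x = 2: f_y(2, y) = -6*y**2 - 10*y - 4; vanishes at y ∈ {-1}. (2, -1): f_x = 0, f = 0 — SINGULAR.
  x = 3: f_y(3, y) = -6*y**2 - 14*y - 6; no integer root y with |y| ≤ 4.
  x = 4: f_y(4, y) = -6*y**2 - 18*y - 4; no integer root y with |y| ≤ 4.
Only singular point on the grid: (2, -1).
Classify: substitute x = 2 + u, y = -1 + v and expand: f = u**3 + 2*u**2*v - 2*u*v**2 - 2*v**3 + v**2.
No constant or linear terms (consistent with a singular point). Quadratic part: v**2. Cubic part: u**3 + 2*u**2*v - 2*u*v**2 - 2*v**3.
The quadratic part v**2 is a perfect square, so there is a single (double) tangent line v = 0, i.e. y = -1. Restricting the cubic part to that line (v = 0) leaves u**3 ≠ 0, so f is not divisible by v and the branch is v² ≈ -u**3 to lowest order — this is a cusp.
Classification: cusp.


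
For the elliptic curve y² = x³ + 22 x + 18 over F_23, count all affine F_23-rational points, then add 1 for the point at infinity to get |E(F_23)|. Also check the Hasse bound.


Affine points = {(0, 8), (0, 15), (1, 8), (1, 15), (2, 1), (2, 22), (4, 3), (4, 20), (5, 0), (7, 3), (7, 20), (8, 4), (8, 19), (9, 5), (9, 18), (11, 2), (11, 21), (12, 3), (12, 20), (16, 2), (16, 21), (18, 6), (18, 17), (19, 2), (19, 21), (21, 9), (21, 14), (22, 8), (22, 15)}; affine count = 29; |E(F_23)| = 30.

Discriminant check: Δ ∝ 4a³ + 27b² = 4·22³ + 27·18² = 4·10648 + 27·324 ≡ 4 (mod 23). Nonzero ⇒ E is nonsingular.
For each x ∈ F_23, compute rhs = x³ + 22·x + 18 mod 23, then count y ∈ F_23 with y² ≡ rhs.
  x = 0: rhs = 18, matching y values: 8, 15 (2 points).
  x = 1: rhs = 18, matching y values: 8, 15 (2 points).
  x = 2: rhs = 1, matching y values: 1, 22 (2 points).
  x = 3: rhs = 19, matching y values: none (0 points).
  x = 4: rhs = 9, matching y values: 3, 20 (2 points).
  x = 5: rhs = 0, matching y values: 0 (1 points).
  x = 6: rhs = 21, matching y values: none (0 points).
  x = 7: rhs = 9, matching y values: 3, 20 (2 points).
  x = 8: rhs = 16, matching y values: 4, 19 (2 points).
  x = 9: rhs = 2, matching y values: 5, 18 (2 points).
  x = 10: rhs = 19, matching y values: none (0 points).
  x = 11: rhs = 4, matching y values: 2, 21 (2 points).
  x = 12: rhs = 9, matching y values: 3, 20 (2 points).
  x = 13: rhs = 17, matching y values: none (0 points).
  x = 14: rhs = 11, matching y values: none (0 points).
  x = 15: rhs = 20, matching y values: none (0 points).
  x = 16: rhs = 4, matching y values: 2, 21 (2 points).
  x = 17: rhs = 15, matching y values: none (0 points).
  x = 18: rhs = 13, matching y values: 6, 17 (2 points).
  x = 19: rhs = 4, matching y values: 2, 21 (2 points).
  x = 20: rhs = 17, matching y values: none (0 points).
  x = 21: rhs = 12, matching y values: 9, 14 (2 points).
  x = 22: rhs = 18, matching y values: 8, 15 (2 points).
Total affine count: 29.
Full point count |E(F_23)| = 29 + 1 = 30.
Hasse bound: |30 − (23+1)| = |6| = 6 ≤ 2√23 ≈ 9.5917 ✓.


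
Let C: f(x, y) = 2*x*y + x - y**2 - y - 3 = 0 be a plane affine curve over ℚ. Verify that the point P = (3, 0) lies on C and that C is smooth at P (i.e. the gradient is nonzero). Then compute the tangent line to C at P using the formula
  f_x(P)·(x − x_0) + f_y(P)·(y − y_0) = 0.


Tangent line at P: x + 5*y - 3 = 0.

Step 1: f(3, 0) = 0, so P lies on C.
Step 2: partial derivatives
  f_x(x, y) = 2*y + 1, f_y(x, y) = 2*x - 2*y - 1.
  f_x(P) = 1, f_y(P) = 5 (gradient nonzero, so P is smooth).
Step 3: tangent line at P: 1·(x − 3) + 5·(y − 0) = 0.
Expanding: x + 5*y - 3 = 0.


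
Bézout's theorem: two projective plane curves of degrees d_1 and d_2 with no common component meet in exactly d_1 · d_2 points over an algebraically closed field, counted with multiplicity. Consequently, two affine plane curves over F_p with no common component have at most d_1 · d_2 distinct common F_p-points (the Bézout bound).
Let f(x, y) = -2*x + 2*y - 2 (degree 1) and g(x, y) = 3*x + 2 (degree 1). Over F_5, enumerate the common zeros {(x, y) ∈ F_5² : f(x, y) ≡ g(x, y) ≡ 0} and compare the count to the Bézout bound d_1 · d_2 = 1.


Common zeros: {(1, 2)}; count = 1; Bézout bound = 1.

deg(f) = 1, deg(g) = 1, so Bézout bound = 1.
Scan x ∈ F_5. For each x, list the y ∈ F_5 with f(x, y) ≡ 0 and those with g(x, y) ≡ 0 (mod 5); the common zeros in that column are the intersection.
  x = 0: f ≡ 0 at y ∈ {1}; g ≡ 0 at y ∈ ∅; common: ∅.
  x = 1: f ≡ 0 at y ∈ {2}; g ≡ 0 at y ∈ {0, 1, 2, 3, 4}; common: {2}.
  x = 2: f ≡ 0 at y ∈ {3}; g ≡ 0 at y ∈ ∅; common: ∅.
  x = 3: f ≡ 0 at y ∈ {4}; g ≡ 0 at y ∈ ∅; common: ∅.
  x = 4: f ≡ 0 at y ∈ {0}; g ≡ 0 at y ∈ ∅; common: ∅.
Collecting: common zeros = {(1, 2)}, so the count is 1.
Comparison with the Bézout bound: 1 ≤ 1 = deg(f)·deg(g), as expected for curves with no common component (the bound is attained).
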